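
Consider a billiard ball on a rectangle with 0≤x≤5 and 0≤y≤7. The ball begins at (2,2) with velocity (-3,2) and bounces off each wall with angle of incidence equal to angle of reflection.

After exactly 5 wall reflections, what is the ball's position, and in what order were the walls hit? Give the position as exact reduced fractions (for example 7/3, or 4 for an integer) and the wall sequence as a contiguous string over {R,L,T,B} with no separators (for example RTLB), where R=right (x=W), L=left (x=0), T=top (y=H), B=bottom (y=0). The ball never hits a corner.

1. t=2/3 → L at (0,10/3); v=(3,2)
2. t=5/3 → R at (5,20/3); v=(-3,2)
3. t=1/6 → T at (9/2,7); v=(-3,-2)
4. t=3/2 → L at (0,4); v=(3,-2)
5. t=5/3 → R at (5,2/3); v=(-3,-2)

Final position: (5,2/3)
Wall sequence: LRTLR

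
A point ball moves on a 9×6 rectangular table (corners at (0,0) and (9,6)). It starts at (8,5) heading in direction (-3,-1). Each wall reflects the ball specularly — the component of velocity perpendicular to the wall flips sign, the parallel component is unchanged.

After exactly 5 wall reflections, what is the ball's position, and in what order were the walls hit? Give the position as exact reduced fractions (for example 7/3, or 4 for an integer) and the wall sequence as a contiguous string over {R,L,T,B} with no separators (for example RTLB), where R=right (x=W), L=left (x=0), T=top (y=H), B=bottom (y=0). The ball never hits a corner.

Final position: (7,6)
Wall sequence: LBRLT

1. t=8/3 → L at (0,7/3); v=(3,-1)
2. t=7/3 → B at (7,0); v=(3,1)
3. t=2/3 → R at (9,2/3); v=(-3,1)
4. t=3 → L at (0,11/3); v=(3,1)
5. t=7/3 → T at (7,6); v=(3,-1)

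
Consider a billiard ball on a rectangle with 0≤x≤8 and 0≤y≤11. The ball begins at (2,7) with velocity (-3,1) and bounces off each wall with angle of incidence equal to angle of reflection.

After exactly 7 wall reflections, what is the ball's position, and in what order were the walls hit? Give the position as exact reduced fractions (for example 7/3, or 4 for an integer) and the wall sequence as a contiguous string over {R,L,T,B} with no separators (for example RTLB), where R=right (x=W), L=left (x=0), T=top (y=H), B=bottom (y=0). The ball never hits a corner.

1. t=2/3 → L at (0,23/3); v=(3,1)
2. t=8/3 → R at (8,31/3); v=(-3,1)
3. t=2/3 → T at (6,11); v=(-3,-1)
4. t=2 → L at (0,9); v=(3,-1)
5. t=8/3 → R at (8,19/3); v=(-3,-1)
6. t=8/3 → L at (0,11/3); v=(3,-1)
7. t=8/3 → R at (8,1); v=(-3,-1)

Final position: (8,1)
Wall sequence: LRTLRLR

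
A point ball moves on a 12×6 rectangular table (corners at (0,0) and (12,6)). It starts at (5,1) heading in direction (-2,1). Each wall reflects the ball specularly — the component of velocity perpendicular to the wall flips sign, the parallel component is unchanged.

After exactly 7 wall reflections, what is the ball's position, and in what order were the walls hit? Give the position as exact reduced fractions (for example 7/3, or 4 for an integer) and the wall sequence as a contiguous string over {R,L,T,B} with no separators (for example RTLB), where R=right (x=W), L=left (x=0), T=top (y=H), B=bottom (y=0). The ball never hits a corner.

Final position: (12,5/2)
Wall sequence: LTRBLTR

1. t=5/2 → L at (0,7/2); v=(2,1)
2. t=5/2 → T at (5,6); v=(2,-1)
3. t=7/2 → R at (12,5/2); v=(-2,-1)
4. t=5/2 → B at (7,0); v=(-2,1)
5. t=7/2 → L at (0,7/2); v=(2,1)
6. t=5/2 → T at (5,6); v=(2,-1)
7. t=7/2 → R at (12,5/2); v=(-2,-1)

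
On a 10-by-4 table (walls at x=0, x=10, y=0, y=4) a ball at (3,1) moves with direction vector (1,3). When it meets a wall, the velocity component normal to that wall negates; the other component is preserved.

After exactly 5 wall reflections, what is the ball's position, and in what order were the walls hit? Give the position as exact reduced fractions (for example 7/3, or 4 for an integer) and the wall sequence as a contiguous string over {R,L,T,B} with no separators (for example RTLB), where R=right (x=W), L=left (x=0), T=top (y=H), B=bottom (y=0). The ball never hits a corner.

1. t=1 → T at (4,4); v=(1,-3)
2. t=4/3 → B at (16/3,0); v=(1,3)
3. t=4/3 → T at (20/3,4); v=(1,-3)
4. t=4/3 → B at (8,0); v=(1,3)
5. t=4/3 → T at (28/3,4); v=(1,-3)

Final position: (28/3,4)
Wall sequence: TBTBT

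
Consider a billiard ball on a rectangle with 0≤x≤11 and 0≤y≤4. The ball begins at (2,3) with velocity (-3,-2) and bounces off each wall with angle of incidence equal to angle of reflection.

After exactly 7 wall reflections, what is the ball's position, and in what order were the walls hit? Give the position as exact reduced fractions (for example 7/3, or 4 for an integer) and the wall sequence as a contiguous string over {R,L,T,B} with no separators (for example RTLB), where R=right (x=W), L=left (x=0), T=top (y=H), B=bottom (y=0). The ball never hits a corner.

1. t=2/3 → L at (0,5/3); v=(3,-2)
2. t=5/6 → B at (5/2,0); v=(3,2)
3. t=2 → T at (17/2,4); v=(3,-2)
4. t=5/6 → R at (11,7/3); v=(-3,-2)
5. t=7/6 → B at (15/2,0); v=(-3,2)
6. t=2 → T at (3/2,4); v=(-3,-2)
7. t=1/2 → L at (0,3); v=(3,-2)

Final position: (0,3)
Wall sequence: LBTRBTL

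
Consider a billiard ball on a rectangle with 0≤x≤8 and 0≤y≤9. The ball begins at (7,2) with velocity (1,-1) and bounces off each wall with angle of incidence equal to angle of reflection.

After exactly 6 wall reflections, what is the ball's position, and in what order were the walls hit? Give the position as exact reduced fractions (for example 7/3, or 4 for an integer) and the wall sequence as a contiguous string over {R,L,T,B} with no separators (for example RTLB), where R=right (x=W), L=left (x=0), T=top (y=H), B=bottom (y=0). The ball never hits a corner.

Final position: (5,0)
Wall sequence: RBLTRB

1. t=1 → R at (8,1); v=(-1,-1)
2. t=1 → B at (7,0); v=(-1,1)
3. t=7 → L at (0,7); v=(1,1)
4. t=2 → T at (2,9); v=(1,-1)
5. t=6 → R at (8,3); v=(-1,-1)
6. t=3 → B at (5,0); v=(-1,1)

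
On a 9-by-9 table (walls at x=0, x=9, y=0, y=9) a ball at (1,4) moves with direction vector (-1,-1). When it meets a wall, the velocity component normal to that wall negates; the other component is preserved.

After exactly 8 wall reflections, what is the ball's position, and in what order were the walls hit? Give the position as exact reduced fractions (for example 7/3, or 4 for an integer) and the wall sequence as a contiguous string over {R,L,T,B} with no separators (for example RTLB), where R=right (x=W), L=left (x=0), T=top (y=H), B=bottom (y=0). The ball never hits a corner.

Final position: (6,9)
Wall sequence: LBRTLBRT

1. t=1 → L at (0,3); v=(1,-1)
2. t=3 → B at (3,0); v=(1,1)
3. t=6 → R at (9,6); v=(-1,1)
4. t=3 → T at (6,9); v=(-1,-1)
5. t=6 → L at (0,3); v=(1,-1)
6. t=3 → B at (3,0); v=(1,1)
7. t=6 → R at (9,6); v=(-1,1)
8. t=3 → T at (6,9); v=(-1,-1)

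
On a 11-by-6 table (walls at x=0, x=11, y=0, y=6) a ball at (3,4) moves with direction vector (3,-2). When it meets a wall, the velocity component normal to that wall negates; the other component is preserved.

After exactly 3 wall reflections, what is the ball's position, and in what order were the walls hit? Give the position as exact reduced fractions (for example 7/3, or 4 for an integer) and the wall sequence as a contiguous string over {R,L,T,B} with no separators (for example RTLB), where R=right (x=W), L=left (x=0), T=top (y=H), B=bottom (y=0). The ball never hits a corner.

Final position: (4,6)
Wall sequence: BRT

1. t=2 → B at (9,0); v=(3,2)
2. t=2/3 → R at (11,4/3); v=(-3,2)
3. t=7/3 → T at (4,6); v=(-3,-2)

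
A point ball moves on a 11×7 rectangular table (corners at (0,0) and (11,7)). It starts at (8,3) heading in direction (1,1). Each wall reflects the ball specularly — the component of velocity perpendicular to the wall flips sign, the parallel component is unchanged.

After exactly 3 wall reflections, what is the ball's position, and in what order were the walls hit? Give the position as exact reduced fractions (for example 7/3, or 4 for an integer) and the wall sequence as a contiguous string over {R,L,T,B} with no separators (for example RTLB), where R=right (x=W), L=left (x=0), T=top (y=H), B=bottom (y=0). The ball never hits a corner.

1. t=3 → R at (11,6); v=(-1,1)
2. t=1 → T at (10,7); v=(-1,-1)
3. t=7 → B at (3,0); v=(-1,1)

Final position: (3,0)
Wall sequence: RTB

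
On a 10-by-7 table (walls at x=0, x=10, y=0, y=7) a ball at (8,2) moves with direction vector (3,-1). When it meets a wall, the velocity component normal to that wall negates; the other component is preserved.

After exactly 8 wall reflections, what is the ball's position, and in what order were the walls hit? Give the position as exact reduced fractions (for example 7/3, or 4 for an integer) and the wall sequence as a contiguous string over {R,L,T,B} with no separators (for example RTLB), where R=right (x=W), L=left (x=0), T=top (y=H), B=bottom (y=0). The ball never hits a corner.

1. t=2/3 → R at (10,4/3); v=(-3,-1)
2. t=4/3 → B at (6,0); v=(-3,1)
3. t=2 → L at (0,2); v=(3,1)
4. t=10/3 → R at (10,16/3); v=(-3,1)
5. t=5/3 → T at (5,7); v=(-3,-1)
6. t=5/3 → L at (0,16/3); v=(3,-1)
7. t=10/3 → R at (10,2); v=(-3,-1)
8. t=2 → B at (4,0); v=(-3,1)

Final position: (4,0)
Wall sequence: RBLRTLRB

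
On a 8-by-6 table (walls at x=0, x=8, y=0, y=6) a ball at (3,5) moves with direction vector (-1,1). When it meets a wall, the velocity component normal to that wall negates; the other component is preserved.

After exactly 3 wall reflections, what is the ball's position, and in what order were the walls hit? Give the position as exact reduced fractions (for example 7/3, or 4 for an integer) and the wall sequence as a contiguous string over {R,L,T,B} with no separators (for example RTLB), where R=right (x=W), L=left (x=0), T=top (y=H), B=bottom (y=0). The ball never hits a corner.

1. t=1 → T at (2,6); v=(-1,-1)
2. t=2 → L at (0,4); v=(1,-1)
3. t=4 → B at (4,0); v=(1,1)

Final position: (4,0)
Wall sequence: TLB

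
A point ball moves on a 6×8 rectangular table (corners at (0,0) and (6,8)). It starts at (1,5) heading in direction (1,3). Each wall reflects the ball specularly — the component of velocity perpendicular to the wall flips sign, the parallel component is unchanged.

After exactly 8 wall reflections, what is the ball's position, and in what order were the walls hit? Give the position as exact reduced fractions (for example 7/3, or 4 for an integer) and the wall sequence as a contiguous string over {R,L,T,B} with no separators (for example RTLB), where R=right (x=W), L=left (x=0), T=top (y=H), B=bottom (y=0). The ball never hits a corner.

1. t=1 → T at (2,8); v=(1,-3)
2. t=8/3 → B at (14/3,0); v=(1,3)
3. t=4/3 → R at (6,4); v=(-1,3)
4. t=4/3 → T at (14/3,8); v=(-1,-3)
5. t=8/3 → B at (2,0); v=(-1,3)
6. t=2 → L at (0,6); v=(1,3)
7. t=2/3 → T at (2/3,8); v=(1,-3)
8. t=8/3 → B at (10/3,0); v=(1,3)

Final position: (10/3,0)
Wall sequence: TBRTBLTB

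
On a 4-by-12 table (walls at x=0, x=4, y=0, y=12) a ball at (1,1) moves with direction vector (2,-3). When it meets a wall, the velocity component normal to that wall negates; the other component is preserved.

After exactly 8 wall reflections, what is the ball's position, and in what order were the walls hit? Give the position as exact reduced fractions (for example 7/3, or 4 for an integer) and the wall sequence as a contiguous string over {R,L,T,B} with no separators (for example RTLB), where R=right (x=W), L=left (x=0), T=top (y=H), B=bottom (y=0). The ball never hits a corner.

1. t=1/3 → B at (5/3,0); v=(2,3)
2. t=7/6 → R at (4,7/2); v=(-2,3)
3. t=2 → L at (0,19/2); v=(2,3)
4. t=5/6 → T at (5/3,12); v=(2,-3)
5. t=7/6 → R at (4,17/2); v=(-2,-3)
6. t=2 → L at (0,5/2); v=(2,-3)
7. t=5/6 → B at (5/3,0); v=(2,3)
8. t=7/6 → R at (4,7/2); v=(-2,3)

Final position: (4,7/2)
Wall sequence: BRLTRLBR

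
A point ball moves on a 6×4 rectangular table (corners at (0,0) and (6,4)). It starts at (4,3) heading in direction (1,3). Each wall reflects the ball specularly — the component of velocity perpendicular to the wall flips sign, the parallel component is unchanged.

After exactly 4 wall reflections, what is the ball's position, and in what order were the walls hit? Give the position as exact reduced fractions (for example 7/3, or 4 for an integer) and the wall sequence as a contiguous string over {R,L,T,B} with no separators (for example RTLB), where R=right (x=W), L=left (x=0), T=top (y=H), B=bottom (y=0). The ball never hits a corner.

1. t=1/3 → T at (13/3,4); v=(1,-3)
2. t=4/3 → B at (17/3,0); v=(1,3)
3. t=1/3 → R at (6,1); v=(-1,3)
4. t=1 → T at (5,4); v=(-1,-3)

Final position: (5,4)
Wall sequence: TBRT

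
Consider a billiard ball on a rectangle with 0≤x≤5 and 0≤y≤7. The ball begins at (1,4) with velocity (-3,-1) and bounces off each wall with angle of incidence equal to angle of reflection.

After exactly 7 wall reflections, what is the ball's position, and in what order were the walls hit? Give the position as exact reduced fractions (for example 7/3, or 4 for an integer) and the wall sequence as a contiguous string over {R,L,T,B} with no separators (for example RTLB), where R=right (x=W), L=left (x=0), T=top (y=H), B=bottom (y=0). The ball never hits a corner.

1. t=1/3 → L at (0,11/3); v=(3,-1)
2. t=5/3 → R at (5,2); v=(-3,-1)
3. t=5/3 → L at (0,1/3); v=(3,-1)
4. t=1/3 → B at (1,0); v=(3,1)
5. t=4/3 → R at (5,4/3); v=(-3,1)
6. t=5/3 → L at (0,3); v=(3,1)
7. t=5/3 → R at (5,14/3); v=(-3,1)

Final position: (5,14/3)
Wall sequence: LRLBRLR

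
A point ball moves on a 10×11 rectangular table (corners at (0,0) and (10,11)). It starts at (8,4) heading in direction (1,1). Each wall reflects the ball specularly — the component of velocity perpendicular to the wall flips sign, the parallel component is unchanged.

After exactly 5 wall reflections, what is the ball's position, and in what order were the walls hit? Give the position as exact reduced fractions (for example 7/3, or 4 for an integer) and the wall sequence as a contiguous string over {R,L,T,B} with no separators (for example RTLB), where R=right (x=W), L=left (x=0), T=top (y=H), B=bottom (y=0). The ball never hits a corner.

Final position: (10,4)
Wall sequence: RTLBR

1. t=2 → R at (10,6); v=(-1,1)
2. t=5 → T at (5,11); v=(-1,-1)
3. t=5 → L at (0,6); v=(1,-1)
4. t=6 → B at (6,0); v=(1,1)
5. t=4 → R at (10,4); v=(-1,1)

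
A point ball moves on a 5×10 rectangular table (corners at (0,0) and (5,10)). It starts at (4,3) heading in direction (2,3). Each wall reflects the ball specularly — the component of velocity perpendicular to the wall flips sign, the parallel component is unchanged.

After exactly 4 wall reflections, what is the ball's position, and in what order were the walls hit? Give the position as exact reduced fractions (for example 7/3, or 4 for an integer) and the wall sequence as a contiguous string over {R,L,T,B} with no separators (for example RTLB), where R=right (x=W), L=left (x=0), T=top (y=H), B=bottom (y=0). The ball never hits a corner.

1. t=1/2 → R at (5,9/2); v=(-2,3)
2. t=11/6 → T at (4/3,10); v=(-2,-3)
3. t=2/3 → L at (0,8); v=(2,-3)
4. t=5/2 → R at (5,1/2); v=(-2,-3)

Final position: (5,1/2)
Wall sequence: RTLR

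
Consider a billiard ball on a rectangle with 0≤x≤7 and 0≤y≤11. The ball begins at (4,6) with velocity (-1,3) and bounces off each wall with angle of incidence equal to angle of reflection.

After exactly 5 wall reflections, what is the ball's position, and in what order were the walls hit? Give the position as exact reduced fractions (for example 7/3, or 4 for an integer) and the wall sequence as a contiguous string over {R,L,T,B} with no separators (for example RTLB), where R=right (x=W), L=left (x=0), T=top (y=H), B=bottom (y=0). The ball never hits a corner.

1. t=5/3 → T at (7/3,11); v=(-1,-3)
2. t=7/3 → L at (0,4); v=(1,-3)
3. t=4/3 → B at (4/3,0); v=(1,3)
4. t=11/3 → T at (5,11); v=(1,-3)
5. t=2 → R at (7,5); v=(-1,-3)

Final position: (7,5)
Wall sequence: TLBTR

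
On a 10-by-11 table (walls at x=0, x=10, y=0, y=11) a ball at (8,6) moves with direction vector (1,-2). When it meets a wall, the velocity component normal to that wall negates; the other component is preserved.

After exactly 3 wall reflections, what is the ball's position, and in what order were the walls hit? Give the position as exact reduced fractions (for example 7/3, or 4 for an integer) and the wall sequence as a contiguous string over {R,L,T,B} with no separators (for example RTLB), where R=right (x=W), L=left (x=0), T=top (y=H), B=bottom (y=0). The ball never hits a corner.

Final position: (7/2,11)
Wall sequence: RBT

1. t=2 → R at (10,2); v=(-1,-2)
2. t=1 → B at (9,0); v=(-1,2)
3. t=11/2 → T at (7/2,11); v=(-1,-2)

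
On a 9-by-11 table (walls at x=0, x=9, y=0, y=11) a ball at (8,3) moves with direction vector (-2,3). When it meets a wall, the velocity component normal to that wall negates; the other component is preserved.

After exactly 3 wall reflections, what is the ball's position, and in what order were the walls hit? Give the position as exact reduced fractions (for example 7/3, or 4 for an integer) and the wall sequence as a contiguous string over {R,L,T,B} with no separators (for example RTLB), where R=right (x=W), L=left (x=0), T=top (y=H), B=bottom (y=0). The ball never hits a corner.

1. t=8/3 → T at (8/3,11); v=(-2,-3)
2. t=4/3 → L at (0,7); v=(2,-3)
3. t=7/3 → B at (14/3,0); v=(2,3)

Final position: (14/3,0)
Wall sequence: TLB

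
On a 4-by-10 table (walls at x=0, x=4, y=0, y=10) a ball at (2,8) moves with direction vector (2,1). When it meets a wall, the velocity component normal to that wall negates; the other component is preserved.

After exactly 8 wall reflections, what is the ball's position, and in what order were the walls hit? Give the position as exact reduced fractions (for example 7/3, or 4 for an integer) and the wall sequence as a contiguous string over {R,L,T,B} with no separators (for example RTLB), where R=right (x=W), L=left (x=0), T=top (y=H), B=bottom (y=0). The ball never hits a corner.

Final position: (2,0)
Wall sequence: RTLRLRLB

1. t=1 → R at (4,9); v=(-2,1)
2. t=1 → T at (2,10); v=(-2,-1)
3. t=1 → L at (0,9); v=(2,-1)
4. t=2 → R at (4,7); v=(-2,-1)
5. t=2 → L at (0,5); v=(2,-1)
6. t=2 → R at (4,3); v=(-2,-1)
7. t=2 → L at (0,1); v=(2,-1)
8. t=1 → B at (2,0); v=(2,1)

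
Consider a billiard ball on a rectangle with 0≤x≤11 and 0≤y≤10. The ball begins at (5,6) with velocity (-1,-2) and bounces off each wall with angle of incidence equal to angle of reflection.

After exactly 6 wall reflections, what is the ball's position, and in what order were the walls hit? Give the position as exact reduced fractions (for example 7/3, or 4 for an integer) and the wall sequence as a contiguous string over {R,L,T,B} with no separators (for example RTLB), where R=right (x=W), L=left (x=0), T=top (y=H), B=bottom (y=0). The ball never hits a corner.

1. t=3 → B at (2,0); v=(-1,2)
2. t=2 → L at (0,4); v=(1,2)
3. t=3 → T at (3,10); v=(1,-2)
4. t=5 → B at (8,0); v=(1,2)
5. t=3 → R at (11,6); v=(-1,2)
6. t=2 → T at (9,10); v=(-1,-2)

Final position: (9,10)
Wall sequence: BLTBRT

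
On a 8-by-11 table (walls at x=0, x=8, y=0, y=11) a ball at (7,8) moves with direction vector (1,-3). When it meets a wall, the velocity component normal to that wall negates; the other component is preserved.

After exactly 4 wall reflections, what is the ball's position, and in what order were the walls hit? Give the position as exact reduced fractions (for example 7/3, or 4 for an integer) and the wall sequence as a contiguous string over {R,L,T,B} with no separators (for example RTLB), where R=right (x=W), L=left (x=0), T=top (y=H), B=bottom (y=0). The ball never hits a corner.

1. t=1 → R at (8,5); v=(-1,-3)
2. t=5/3 → B at (19/3,0); v=(-1,3)
3. t=11/3 → T at (8/3,11); v=(-1,-3)
4. t=8/3 → L at (0,3); v=(1,-3)

Final position: (0,3)
Wall sequence: RBTL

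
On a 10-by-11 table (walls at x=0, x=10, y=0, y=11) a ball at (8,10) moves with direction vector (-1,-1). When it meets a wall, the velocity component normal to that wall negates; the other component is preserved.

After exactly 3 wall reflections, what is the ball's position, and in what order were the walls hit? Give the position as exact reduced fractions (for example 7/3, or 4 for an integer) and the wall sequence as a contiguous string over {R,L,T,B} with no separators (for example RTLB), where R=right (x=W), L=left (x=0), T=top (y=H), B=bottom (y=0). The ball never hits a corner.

Final position: (10,8)
Wall sequence: LBR

1. t=8 → L at (0,2); v=(1,-1)
2. t=2 → B at (2,0); v=(1,1)
3. t=8 → R at (10,8); v=(-1,1)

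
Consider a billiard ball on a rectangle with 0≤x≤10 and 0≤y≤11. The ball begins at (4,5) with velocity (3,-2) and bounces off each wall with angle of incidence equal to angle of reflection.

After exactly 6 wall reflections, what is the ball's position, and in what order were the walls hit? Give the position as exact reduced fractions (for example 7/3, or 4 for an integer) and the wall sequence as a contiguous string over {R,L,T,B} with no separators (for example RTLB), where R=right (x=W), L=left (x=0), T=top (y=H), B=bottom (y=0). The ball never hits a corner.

1. t=2 → R at (10,1); v=(-3,-2)
2. t=1/2 → B at (17/2,0); v=(-3,2)
3. t=17/6 → L at (0,17/3); v=(3,2)
4. t=8/3 → T at (8,11); v=(3,-2)
5. t=2/3 → R at (10,29/3); v=(-3,-2)
6. t=10/3 → L at (0,3); v=(3,-2)

Final position: (0,3)
Wall sequence: RBLTRL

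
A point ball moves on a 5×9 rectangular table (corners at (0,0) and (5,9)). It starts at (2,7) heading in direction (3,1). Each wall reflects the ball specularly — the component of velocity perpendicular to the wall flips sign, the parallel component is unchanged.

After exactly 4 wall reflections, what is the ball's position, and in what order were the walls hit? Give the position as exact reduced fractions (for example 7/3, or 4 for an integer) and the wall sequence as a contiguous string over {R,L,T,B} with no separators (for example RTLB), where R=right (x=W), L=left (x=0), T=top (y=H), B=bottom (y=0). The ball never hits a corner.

1. t=1 → R at (5,8); v=(-3,1)
2. t=1 → T at (2,9); v=(-3,-1)
3. t=2/3 → L at (0,25/3); v=(3,-1)
4. t=5/3 → R at (5,20/3); v=(-3,-1)

Final position: (5,20/3)
Wall sequence: RTLR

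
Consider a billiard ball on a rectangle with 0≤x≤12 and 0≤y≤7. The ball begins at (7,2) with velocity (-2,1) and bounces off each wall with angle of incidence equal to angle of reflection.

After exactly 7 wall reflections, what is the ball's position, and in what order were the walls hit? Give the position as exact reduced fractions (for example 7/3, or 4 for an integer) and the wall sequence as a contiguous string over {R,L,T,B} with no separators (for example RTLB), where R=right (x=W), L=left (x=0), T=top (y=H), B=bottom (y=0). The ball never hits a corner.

Final position: (12,9/2)
Wall sequence: LTRBLTR

1. t=7/2 → L at (0,11/2); v=(2,1)
2. t=3/2 → T at (3,7); v=(2,-1)
3. t=9/2 → R at (12,5/2); v=(-2,-1)
4. t=5/2 → B at (7,0); v=(-2,1)
5. t=7/2 → L at (0,7/2); v=(2,1)
6. t=7/2 → T at (7,7); v=(2,-1)
7. t=5/2 → R at (12,9/2); v=(-2,-1)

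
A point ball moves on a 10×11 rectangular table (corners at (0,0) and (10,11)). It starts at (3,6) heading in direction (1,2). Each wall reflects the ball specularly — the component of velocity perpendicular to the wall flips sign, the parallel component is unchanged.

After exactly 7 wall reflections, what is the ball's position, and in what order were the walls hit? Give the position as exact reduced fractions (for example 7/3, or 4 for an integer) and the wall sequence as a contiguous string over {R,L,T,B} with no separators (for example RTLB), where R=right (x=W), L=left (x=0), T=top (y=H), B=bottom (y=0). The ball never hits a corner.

Final position: (15/2,11)
Wall sequence: TRBTLBT

1. t=5/2 → T at (11/2,11); v=(1,-2)
2. t=9/2 → R at (10,2); v=(-1,-2)
3. t=1 → B at (9,0); v=(-1,2)
4. t=11/2 → T at (7/2,11); v=(-1,-2)
5. t=7/2 → L at (0,4); v=(1,-2)
6. t=2 → B at (2,0); v=(1,2)
7. t=11/2 → T at (15/2,11); v=(1,-2)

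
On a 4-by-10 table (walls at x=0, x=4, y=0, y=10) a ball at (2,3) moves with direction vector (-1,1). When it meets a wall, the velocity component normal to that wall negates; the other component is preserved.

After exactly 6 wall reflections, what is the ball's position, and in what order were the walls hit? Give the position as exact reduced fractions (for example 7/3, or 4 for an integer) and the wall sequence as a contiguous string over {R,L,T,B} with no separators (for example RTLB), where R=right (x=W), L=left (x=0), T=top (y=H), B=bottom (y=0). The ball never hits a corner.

Final position: (1,0)
Wall sequence: LRTLRB

1. t=2 → L at (0,5); v=(1,1)
2. t=4 → R at (4,9); v=(-1,1)
3. t=1 → T at (3,10); v=(-1,-1)
4. t=3 → L at (0,7); v=(1,-1)
5. t=4 → R at (4,3); v=(-1,-1)
6. t=3 → B at (1,0); v=(-1,1)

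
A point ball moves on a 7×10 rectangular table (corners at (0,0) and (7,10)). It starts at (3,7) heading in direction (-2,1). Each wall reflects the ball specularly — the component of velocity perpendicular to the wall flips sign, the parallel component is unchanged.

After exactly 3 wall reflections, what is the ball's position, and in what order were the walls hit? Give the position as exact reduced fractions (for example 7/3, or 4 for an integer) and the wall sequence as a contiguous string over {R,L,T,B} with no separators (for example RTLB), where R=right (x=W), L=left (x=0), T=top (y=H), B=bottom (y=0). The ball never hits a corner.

Final position: (7,8)
Wall sequence: LTR

1. t=3/2 → L at (0,17/2); v=(2,1)
2. t=3/2 → T at (3,10); v=(2,-1)
3. t=2 → R at (7,8); v=(-2,-1)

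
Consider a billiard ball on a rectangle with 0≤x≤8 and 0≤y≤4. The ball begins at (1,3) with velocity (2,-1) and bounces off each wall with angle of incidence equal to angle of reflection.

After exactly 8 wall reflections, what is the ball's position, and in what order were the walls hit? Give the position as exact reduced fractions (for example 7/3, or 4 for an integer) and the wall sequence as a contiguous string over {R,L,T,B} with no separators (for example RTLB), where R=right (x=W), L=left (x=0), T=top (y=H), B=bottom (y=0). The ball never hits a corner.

1. t=3 → B at (7,0); v=(2,1)
2. t=1/2 → R at (8,1/2); v=(-2,1)
3. t=7/2 → T at (1,4); v=(-2,-1)
4. t=1/2 → L at (0,7/2); v=(2,-1)
5. t=7/2 → B at (7,0); v=(2,1)
6. t=1/2 → R at (8,1/2); v=(-2,1)
7. t=7/2 → T at (1,4); v=(-2,-1)
8. t=1/2 → L at (0,7/2); v=(2,-1)

Final position: (0,7/2)
Wall sequence: BRTLBRTL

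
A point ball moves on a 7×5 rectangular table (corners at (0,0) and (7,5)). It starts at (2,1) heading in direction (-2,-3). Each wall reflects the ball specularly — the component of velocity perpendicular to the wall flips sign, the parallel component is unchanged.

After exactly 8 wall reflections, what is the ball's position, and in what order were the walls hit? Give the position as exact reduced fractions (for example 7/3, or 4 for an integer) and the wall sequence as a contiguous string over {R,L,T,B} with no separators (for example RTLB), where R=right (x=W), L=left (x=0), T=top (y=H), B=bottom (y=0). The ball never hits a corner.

Final position: (0,3)
Wall sequence: BLTBRTBL

1. t=1/3 → B at (4/3,0); v=(-2,3)
2. t=2/3 → L at (0,2); v=(2,3)
3. t=1 → T at (2,5); v=(2,-3)
4. t=5/3 → B at (16/3,0); v=(2,3)
5. t=5/6 → R at (7,5/2); v=(-2,3)
6. t=5/6 → T at (16/3,5); v=(-2,-3)
7. t=5/3 → B at (2,0); v=(-2,3)
8. t=1 → L at (0,3); v=(2,3)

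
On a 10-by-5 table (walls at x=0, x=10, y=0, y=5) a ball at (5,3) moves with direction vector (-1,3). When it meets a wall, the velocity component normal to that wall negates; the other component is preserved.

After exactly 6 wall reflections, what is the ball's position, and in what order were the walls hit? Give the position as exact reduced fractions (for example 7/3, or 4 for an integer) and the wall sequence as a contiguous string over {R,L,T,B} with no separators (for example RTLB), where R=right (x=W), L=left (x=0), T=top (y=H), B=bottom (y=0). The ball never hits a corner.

Final position: (7/3,5)
Wall sequence: TBTLBT

1. t=2/3 → T at (13/3,5); v=(-1,-3)
2. t=5/3 → B at (8/3,0); v=(-1,3)
3. t=5/3 → T at (1,5); v=(-1,-3)
4. t=1 → L at (0,2); v=(1,-3)
5. t=2/3 → B at (2/3,0); v=(1,3)
6. t=5/3 → T at (7/3,5); v=(1,-3)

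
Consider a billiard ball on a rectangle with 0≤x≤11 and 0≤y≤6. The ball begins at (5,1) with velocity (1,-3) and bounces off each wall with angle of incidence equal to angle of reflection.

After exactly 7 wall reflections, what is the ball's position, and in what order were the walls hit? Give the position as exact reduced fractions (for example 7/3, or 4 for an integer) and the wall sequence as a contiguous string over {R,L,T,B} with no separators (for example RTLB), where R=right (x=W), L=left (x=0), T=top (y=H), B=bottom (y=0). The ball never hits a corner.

Final position: (20/3,6)
Wall sequence: BTBRTBT

1. t=1/3 → B at (16/3,0); v=(1,3)
2. t=2 → T at (22/3,6); v=(1,-3)
3. t=2 → B at (28/3,0); v=(1,3)
4. t=5/3 → R at (11,5); v=(-1,3)
5. t=1/3 → T at (32/3,6); v=(-1,-3)
6. t=2 → B at (26/3,0); v=(-1,3)
7. t=2 → T at (20/3,6); v=(-1,-3)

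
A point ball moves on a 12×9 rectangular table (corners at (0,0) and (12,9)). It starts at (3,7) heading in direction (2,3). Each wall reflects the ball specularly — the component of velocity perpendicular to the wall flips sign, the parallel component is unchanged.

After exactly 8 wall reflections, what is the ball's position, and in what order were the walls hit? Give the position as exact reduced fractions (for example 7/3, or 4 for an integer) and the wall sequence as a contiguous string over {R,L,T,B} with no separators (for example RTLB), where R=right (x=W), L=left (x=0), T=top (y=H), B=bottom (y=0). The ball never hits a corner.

Final position: (31/3,0)
Wall sequence: TBRTBLTB

1. t=2/3 → T at (13/3,9); v=(2,-3)
2. t=3 → B at (31/3,0); v=(2,3)
3. t=5/6 → R at (12,5/2); v=(-2,3)
4. t=13/6 → T at (23/3,9); v=(-2,-3)
5. t=3 → B at (5/3,0); v=(-2,3)
6. t=5/6 → L at (0,5/2); v=(2,3)
7. t=13/6 → T at (13/3,9); v=(2,-3)
8. t=3 → B at (31/3,0); v=(2,3)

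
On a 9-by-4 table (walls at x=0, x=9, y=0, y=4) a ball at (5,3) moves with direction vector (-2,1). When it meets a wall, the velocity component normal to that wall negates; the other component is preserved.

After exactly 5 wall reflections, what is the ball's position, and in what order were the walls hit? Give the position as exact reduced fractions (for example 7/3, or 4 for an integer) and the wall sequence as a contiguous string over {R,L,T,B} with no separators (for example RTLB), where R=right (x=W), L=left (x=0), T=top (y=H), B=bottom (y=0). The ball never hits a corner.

1. t=1 → T at (3,4); v=(-2,-1)
2. t=3/2 → L at (0,5/2); v=(2,-1)
3. t=5/2 → B at (5,0); v=(2,1)
4. t=2 → R at (9,2); v=(-2,1)
5. t=2 → T at (5,4); v=(-2,-1)

Final position: (5,4)
Wall sequence: TLBRT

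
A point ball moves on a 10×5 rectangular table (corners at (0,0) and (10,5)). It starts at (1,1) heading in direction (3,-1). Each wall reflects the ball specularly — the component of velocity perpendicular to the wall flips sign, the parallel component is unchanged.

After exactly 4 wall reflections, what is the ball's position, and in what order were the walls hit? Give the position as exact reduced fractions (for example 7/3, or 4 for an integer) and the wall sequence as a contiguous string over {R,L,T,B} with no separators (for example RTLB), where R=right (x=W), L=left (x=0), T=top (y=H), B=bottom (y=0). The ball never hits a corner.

Final position: (0,14/3)
Wall sequence: BRTL

1. t=1 → B at (4,0); v=(3,1)
2. t=2 → R at (10,2); v=(-3,1)
3. t=3 → T at (1,5); v=(-3,-1)
4. t=1/3 → L at (0,14/3); v=(3,-1)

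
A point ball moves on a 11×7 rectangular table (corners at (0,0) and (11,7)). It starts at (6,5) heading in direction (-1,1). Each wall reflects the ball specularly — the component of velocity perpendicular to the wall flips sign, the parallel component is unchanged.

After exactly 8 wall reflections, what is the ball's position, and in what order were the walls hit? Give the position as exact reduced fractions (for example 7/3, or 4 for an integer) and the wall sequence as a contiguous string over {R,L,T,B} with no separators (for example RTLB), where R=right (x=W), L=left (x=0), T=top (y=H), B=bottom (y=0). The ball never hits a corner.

1. t=2 → T at (4,7); v=(-1,-1)
2. t=4 → L at (0,3); v=(1,-1)
3. t=3 → B at (3,0); v=(1,1)
4. t=7 → T at (10,7); v=(1,-1)
5. t=1 → R at (11,6); v=(-1,-1)
6. t=6 → B at (5,0); v=(-1,1)
7. t=5 → L at (0,5); v=(1,1)
8. t=2 → T at (2,7); v=(1,-1)

Final position: (2,7)
Wall sequence: TLBTRBLT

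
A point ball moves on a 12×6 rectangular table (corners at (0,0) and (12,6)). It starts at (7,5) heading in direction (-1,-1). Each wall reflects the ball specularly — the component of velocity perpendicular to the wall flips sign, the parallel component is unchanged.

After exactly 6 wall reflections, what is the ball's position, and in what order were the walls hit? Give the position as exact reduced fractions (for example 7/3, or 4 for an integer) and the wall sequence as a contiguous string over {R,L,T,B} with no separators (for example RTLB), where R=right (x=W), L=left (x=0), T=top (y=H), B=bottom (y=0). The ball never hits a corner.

1. t=5 → B at (2,0); v=(-1,1)
2. t=2 → L at (0,2); v=(1,1)
3. t=4 → T at (4,6); v=(1,-1)
4. t=6 → B at (10,0); v=(1,1)
5. t=2 → R at (12,2); v=(-1,1)
6. t=4 → T at (8,6); v=(-1,-1)

Final position: (8,6)
Wall sequence: BLTBRT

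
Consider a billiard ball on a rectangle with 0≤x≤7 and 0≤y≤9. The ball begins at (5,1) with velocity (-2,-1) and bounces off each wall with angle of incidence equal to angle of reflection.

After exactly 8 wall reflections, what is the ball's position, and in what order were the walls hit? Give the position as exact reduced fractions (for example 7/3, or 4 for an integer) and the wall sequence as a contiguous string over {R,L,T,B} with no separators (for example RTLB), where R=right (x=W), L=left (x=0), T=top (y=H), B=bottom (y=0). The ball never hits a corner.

Final position: (5,0)
Wall sequence: BLRLTRLB

1. t=1 → B at (3,0); v=(-2,1)
2. t=3/2 → L at (0,3/2); v=(2,1)
3. t=7/2 → R at (7,5); v=(-2,1)
4. t=7/2 → L at (0,17/2); v=(2,1)
5. t=1/2 → T at (1,9); v=(2,-1)
6. t=3 → R at (7,6); v=(-2,-1)
7. t=7/2 → L at (0,5/2); v=(2,-1)
8. t=5/2 → B at (5,0); v=(2,1)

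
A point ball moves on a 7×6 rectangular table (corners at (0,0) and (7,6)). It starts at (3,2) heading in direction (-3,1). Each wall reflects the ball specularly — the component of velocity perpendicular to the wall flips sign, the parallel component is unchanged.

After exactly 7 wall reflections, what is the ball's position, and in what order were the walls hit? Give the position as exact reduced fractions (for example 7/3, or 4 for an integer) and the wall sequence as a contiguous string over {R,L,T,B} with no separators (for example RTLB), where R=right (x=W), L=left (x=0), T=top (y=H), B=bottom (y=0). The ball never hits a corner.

Final position: (0,1/3)
Wall sequence: LRTLRBL

1. t=1 → L at (0,3); v=(3,1)
2. t=7/3 → R at (7,16/3); v=(-3,1)
3. t=2/3 → T at (5,6); v=(-3,-1)
4. t=5/3 → L at (0,13/3); v=(3,-1)
5. t=7/3 → R at (7,2); v=(-3,-1)
6. t=2 → B at (1,0); v=(-3,1)
7. t=1/3 → L at (0,1/3); v=(3,1)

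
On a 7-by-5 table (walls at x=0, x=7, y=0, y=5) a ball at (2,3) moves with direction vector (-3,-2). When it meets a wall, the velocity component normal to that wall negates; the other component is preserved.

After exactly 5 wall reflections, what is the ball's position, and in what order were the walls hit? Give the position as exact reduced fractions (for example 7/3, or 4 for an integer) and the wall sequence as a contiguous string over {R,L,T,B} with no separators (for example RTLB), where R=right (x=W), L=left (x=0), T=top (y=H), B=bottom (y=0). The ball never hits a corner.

1. t=2/3 → L at (0,5/3); v=(3,-2)
2. t=5/6 → B at (5/2,0); v=(3,2)
3. t=3/2 → R at (7,3); v=(-3,2)
4. t=1 → T at (4,5); v=(-3,-2)
5. t=4/3 → L at (0,7/3); v=(3,-2)

Final position: (0,7/3)
Wall sequence: LBRTL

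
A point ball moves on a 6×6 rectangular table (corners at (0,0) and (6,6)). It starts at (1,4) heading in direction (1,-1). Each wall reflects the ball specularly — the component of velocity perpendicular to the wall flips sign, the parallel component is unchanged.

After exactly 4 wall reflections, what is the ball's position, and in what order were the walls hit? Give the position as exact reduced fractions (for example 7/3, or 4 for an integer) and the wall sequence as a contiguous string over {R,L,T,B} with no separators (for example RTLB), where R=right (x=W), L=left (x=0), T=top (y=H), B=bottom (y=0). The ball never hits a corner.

1. t=4 → B at (5,0); v=(1,1)
2. t=1 → R at (6,1); v=(-1,1)
3. t=5 → T at (1,6); v=(-1,-1)
4. t=1 → L at (0,5); v=(1,-1)

Final position: (0,5)
Wall sequence: BRTL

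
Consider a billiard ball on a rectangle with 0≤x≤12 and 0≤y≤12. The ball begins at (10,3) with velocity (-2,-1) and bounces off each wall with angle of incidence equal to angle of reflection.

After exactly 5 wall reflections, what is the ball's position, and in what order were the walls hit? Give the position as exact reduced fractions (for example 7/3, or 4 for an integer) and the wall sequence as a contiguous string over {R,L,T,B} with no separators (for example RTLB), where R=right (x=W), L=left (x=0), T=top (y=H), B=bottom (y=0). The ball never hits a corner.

Final position: (0,10)
Wall sequence: BLRTL

1. t=3 → B at (4,0); v=(-2,1)
2. t=2 → L at (0,2); v=(2,1)
3. t=6 → R at (12,8); v=(-2,1)
4. t=4 → T at (4,12); v=(-2,-1)
5. t=2 → L at (0,10); v=(2,-1)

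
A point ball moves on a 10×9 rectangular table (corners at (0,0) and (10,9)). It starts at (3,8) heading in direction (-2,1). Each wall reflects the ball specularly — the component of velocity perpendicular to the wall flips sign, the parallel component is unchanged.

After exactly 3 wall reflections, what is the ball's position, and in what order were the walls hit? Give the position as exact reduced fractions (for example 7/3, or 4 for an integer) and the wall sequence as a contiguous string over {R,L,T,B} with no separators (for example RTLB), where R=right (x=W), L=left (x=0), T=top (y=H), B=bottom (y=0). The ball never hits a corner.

Final position: (10,7/2)
Wall sequence: TLR

1. t=1 → T at (1,9); v=(-2,-1)
2. t=1/2 → L at (0,17/2); v=(2,-1)
3. t=5 → R at (10,7/2); v=(-2,-1)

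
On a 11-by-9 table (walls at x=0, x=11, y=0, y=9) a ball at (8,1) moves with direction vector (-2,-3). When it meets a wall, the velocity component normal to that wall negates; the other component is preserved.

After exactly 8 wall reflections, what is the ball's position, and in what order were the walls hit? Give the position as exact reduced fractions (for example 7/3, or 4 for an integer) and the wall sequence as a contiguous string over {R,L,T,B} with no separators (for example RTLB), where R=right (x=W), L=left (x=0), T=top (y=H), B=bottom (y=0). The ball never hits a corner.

Final position: (0,8)
Wall sequence: BTLBTRBL

1. t=1/3 → B at (22/3,0); v=(-2,3)
2. t=3 → T at (4/3,9); v=(-2,-3)
3. t=2/3 → L at (0,7); v=(2,-3)
4. t=7/3 → B at (14/3,0); v=(2,3)
5. t=3 → T at (32/3,9); v=(2,-3)
6. t=1/6 → R at (11,17/2); v=(-2,-3)
7. t=17/6 → B at (16/3,0); v=(-2,3)
8. t=8/3 → L at (0,8); v=(2,3)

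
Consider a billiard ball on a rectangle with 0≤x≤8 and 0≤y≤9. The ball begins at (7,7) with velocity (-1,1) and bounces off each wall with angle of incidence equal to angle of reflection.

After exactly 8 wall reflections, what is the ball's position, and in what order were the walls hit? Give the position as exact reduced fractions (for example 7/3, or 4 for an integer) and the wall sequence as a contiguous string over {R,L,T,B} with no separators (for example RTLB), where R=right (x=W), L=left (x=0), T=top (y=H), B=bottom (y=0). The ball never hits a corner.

1. t=2 → T at (5,9); v=(-1,-1)
2. t=5 → L at (0,4); v=(1,-1)
3. t=4 → B at (4,0); v=(1,1)
4. t=4 → R at (8,4); v=(-1,1)
5. t=5 → T at (3,9); v=(-1,-1)
6. t=3 → L at (0,6); v=(1,-1)
7. t=6 → B at (6,0); v=(1,1)
8. t=2 → R at (8,2); v=(-1,1)

Final position: (8,2)
Wall sequence: TLBRTLBR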